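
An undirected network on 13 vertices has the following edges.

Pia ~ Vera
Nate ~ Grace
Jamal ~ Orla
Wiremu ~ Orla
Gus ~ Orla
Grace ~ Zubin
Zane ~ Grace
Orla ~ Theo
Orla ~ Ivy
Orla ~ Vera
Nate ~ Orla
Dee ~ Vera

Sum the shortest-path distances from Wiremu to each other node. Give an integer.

30

Distances from Wiremu: Dee:3, Grace:3, Gus:2, Ivy:2, Jamal:2, Nate:2, Orla:1, Pia:3, Theo:2, Vera:2, Zane:4, Zubin:4.
Sum = 3 + 3 + 2 + 2 + 2 + 2 + 1 + 3 + 2 + 2 + 4 + 4 = 30.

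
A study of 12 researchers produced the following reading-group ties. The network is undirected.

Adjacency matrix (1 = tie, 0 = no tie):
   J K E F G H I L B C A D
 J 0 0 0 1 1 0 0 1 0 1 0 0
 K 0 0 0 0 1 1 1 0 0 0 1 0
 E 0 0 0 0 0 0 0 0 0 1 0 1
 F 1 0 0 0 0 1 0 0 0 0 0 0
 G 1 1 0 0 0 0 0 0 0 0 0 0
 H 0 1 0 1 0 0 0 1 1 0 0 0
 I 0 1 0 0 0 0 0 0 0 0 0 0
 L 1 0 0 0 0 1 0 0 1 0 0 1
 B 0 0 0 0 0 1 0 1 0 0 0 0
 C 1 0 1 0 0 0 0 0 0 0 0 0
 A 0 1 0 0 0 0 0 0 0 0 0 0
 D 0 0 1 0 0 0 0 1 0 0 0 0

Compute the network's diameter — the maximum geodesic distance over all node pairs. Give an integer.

5

Eccentricity of each node (its greatest distance to any other): A:5, B:3, C:4, D:4, E:5, F:3, G:3, H:3, I:5, J:3, K:4, L:3.
The maximum eccentricity is 5, realized for instance by the pair E–I via E – C – J – G – K – I. So the diameter is 5.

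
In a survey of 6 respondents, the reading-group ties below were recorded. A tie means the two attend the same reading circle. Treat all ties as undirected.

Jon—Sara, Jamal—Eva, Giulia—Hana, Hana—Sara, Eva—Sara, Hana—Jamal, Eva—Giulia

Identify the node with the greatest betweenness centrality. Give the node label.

Sara

Unnormalized betweenness of each node: Eva:5/2, Giulia:1/3, Hana:5/2, Jamal:1/3, Jon:0, Sara:13/3.
Sara has the largest value, 13/3, making it the main broker — the node through which the most shortest paths run.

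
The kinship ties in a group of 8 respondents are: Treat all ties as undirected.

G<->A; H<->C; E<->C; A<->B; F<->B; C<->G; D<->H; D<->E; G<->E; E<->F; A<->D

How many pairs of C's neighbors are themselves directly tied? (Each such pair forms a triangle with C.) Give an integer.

1

C's neighbors: E, G, and H.
Neighbor pairs that are themselves tied: C–E–G. Each forms one triangle with C, for 1 in total.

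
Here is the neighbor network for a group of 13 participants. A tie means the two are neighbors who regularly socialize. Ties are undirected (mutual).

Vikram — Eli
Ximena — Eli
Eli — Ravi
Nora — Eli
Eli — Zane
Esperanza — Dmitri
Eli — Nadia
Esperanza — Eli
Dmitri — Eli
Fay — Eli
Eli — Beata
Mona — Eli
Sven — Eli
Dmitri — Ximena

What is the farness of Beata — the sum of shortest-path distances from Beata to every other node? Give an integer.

23

Distances from Beata: Dmitri:2, Eli:1, Esperanza:2, Fay:2, Mona:2, Nadia:2, Nora:2, Ravi:2, Sven:2, Vikram:2, Ximena:2, Zane:2.
Sum = 2 + 1 + 2 + 2 + 2 + 2 + 2 + 2 + 2 + 2 + 2 + 2 = 23.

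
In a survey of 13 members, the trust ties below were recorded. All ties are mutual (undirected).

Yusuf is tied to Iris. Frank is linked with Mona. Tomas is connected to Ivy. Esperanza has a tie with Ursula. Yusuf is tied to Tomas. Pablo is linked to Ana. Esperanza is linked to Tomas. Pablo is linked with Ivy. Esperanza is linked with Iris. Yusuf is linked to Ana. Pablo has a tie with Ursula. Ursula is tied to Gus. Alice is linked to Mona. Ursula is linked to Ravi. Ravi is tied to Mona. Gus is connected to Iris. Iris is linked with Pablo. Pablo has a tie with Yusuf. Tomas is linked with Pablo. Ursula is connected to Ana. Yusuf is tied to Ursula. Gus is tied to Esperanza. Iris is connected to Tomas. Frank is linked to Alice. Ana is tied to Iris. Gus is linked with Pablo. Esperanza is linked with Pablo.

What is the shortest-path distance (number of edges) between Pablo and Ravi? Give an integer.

One shortest route is Pablo – Ursula – Ravi, which uses 2 edges, and Pablo and Ravi are not directly tied, so nothing shorter exists. So d(Pablo,Ravi) = 2.

2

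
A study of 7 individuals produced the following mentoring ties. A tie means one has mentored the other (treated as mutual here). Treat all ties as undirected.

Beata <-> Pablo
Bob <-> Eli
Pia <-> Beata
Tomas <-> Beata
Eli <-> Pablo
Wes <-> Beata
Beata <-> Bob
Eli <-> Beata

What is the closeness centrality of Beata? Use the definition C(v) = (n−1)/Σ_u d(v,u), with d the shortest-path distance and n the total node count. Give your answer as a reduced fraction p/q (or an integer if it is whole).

Distances from Beata: Bob:1, Eli:1, Pablo:1, Pia:1, Tomas:1, Wes:1. Sum = 6.
n = 7, so closeness = 6/6 = 1.

1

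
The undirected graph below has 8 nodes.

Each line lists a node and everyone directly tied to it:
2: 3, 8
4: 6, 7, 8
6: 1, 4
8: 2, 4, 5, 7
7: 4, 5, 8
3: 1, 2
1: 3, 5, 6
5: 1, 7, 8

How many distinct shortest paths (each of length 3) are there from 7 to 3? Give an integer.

2

The shortest distance is 3. The length-3 paths are: 7–5–1–3; 7–8–2–3.
That gives 2 distinct shortest paths.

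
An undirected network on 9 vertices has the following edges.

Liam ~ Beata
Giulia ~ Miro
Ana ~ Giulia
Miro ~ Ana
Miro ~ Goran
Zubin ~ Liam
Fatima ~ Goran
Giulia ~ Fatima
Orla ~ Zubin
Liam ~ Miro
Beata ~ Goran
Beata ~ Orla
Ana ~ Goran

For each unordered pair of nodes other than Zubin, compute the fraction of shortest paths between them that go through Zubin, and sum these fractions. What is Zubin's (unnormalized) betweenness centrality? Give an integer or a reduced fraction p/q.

31/30

Pairs whose geodesics pass through Zubin — Orla–Liam: 1/2; Orla–Miro: 1/3; Orla–Giulia: 1/5.
All other pairs contribute 0.
Summing the contributions gives betweenness(Zubin) = 31/30.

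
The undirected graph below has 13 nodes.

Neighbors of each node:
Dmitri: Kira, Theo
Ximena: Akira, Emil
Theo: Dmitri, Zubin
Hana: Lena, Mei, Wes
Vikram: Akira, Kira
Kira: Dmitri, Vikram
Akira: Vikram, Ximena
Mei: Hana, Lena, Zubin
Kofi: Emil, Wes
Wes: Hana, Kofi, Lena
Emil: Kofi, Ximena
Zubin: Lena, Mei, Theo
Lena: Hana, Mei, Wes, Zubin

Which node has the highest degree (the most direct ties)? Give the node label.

Degrees — Akira:2, Dmitri:2, Emil:2, Hana:3, Kira:2, Kofi:2, Lena:4, Mei:3, Theo:2, Vikram:2, Wes:3, Ximena:2, Zubin:3.
The maximum is 4, attained only by Lena.

Lena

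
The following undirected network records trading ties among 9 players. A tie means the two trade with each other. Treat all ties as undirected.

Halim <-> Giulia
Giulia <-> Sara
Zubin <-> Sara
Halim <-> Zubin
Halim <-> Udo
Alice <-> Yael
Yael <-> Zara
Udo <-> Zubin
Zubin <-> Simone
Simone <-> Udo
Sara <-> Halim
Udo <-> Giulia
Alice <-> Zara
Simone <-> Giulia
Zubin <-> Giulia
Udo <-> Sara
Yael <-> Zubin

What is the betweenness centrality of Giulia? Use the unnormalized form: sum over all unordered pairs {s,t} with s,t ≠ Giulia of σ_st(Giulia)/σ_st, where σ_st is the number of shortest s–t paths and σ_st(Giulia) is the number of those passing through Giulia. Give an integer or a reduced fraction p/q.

Pairs whose geodesics pass through Giulia — Sara–Simone: 1/3; Halim–Simone: 1/3.
All other pairs contribute 0.
Summing the contributions gives betweenness(Giulia) = 2/3.

2/3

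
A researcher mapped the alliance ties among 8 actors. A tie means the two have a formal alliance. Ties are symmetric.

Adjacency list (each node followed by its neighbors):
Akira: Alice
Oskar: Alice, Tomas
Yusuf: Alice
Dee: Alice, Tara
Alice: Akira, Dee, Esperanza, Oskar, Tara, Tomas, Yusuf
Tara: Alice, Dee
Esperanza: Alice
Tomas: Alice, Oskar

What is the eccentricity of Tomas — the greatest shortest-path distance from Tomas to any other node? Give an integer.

2

Distances from Tomas: Akira:2, Alice:1, Dee:2, Esperanza:2, Oskar:1, Tara:2, Yusuf:2.
The largest is 2 (to Akira, Dee, Yusuf, Esperanza, and Tara), so the eccentricity of Tomas is 2.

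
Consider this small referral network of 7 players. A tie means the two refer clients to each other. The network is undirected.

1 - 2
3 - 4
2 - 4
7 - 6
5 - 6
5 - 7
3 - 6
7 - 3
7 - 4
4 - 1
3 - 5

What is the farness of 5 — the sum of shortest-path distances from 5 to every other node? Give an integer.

11

Distances from 5: 1:3, 2:3, 3:1, 4:2, 6:1, 7:1.
Sum = 3 + 3 + 1 + 2 + 1 + 1 = 11.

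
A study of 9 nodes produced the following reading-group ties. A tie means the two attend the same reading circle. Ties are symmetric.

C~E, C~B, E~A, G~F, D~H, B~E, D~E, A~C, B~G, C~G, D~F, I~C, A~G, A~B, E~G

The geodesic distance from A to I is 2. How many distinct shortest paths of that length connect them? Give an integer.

1

The shortest distance is 2, and the only length-2 path is A–C–I. So there is exactly 1 shortest path.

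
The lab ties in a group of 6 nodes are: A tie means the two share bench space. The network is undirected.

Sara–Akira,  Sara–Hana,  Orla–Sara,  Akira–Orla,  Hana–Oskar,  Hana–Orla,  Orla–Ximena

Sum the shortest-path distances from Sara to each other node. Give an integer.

7

Distances from Sara: Akira:1, Hana:1, Orla:1, Oskar:2, Ximena:2.
Sum = 1 + 1 + 1 + 2 + 2 = 7.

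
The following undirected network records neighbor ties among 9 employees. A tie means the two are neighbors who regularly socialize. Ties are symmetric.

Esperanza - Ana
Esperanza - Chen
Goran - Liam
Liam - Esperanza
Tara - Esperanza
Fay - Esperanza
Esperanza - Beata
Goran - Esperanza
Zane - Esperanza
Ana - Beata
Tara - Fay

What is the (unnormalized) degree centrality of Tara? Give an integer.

Tara is directly tied to Esperanza and Fay. That is 2 neighbors, so the degree of Tara is 2.

2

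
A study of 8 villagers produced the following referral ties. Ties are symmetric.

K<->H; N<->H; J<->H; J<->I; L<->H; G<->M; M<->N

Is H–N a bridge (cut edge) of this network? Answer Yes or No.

Yes

Without the H–N edge there is no alternate route between H and N, so the network disconnects. It is a bridge.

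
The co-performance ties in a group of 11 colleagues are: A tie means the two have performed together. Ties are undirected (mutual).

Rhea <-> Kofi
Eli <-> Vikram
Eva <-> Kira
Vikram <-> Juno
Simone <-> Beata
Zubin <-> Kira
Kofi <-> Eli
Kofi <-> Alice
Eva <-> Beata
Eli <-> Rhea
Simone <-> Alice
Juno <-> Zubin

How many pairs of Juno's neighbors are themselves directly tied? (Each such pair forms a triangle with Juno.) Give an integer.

Juno's neighbors are Vikram and Zubin, but none of them are tied to each other, so no triangle contains Juno.

0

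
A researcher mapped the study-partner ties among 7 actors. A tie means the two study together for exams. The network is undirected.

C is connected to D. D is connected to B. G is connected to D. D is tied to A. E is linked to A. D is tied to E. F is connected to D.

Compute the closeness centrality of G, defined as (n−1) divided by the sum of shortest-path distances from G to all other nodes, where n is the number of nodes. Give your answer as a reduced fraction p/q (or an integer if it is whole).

Distances from G: A:2, B:2, C:2, D:1, E:2, F:2. Sum = 11.
n = 7, so closeness = 6/11.

6/11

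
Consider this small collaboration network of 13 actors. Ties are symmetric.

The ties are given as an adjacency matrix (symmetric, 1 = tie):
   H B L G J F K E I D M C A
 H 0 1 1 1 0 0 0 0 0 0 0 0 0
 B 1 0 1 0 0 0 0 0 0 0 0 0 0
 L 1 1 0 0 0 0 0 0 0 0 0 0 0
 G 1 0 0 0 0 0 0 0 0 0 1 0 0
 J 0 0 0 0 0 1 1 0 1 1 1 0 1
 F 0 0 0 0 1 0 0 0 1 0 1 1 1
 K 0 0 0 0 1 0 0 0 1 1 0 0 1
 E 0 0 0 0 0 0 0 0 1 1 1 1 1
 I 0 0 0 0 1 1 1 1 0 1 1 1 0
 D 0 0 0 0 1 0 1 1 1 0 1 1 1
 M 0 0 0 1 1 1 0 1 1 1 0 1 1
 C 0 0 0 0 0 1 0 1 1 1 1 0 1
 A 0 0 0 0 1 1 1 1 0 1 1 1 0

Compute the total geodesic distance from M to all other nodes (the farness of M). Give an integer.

Distances from M: A:1, B:3, C:1, D:1, E:1, F:1, G:1, H:2, I:1, J:1, K:2, L:3.
Sum = 1 + 3 + 1 + 1 + 1 + 1 + 1 + 2 + 1 + 1 + 2 + 3 = 18.

18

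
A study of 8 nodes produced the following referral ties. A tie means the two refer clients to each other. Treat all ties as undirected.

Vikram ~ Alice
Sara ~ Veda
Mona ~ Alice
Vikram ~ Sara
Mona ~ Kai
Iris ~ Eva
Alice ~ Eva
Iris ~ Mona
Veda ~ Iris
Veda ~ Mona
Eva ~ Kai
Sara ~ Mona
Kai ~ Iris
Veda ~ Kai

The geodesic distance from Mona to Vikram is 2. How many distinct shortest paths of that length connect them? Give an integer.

2

The shortest distance is 2. The length-2 paths are: Mona–Alice–Vikram; Mona–Sara–Vikram.
That gives 2 distinct shortest paths.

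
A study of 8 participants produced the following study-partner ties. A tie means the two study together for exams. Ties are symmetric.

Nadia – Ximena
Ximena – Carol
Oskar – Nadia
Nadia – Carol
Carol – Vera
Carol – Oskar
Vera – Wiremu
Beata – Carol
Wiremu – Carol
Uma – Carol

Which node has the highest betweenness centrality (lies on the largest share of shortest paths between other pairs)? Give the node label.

Carol

Unnormalized betweenness of each node: Beata:0, Carol:35/2, Nadia:1/2, Oskar:0, Uma:0, Vera:0, Wiremu:0, Ximena:0.
Carol has the largest value, 35/2, making it the main broker — the node through which the most shortest paths run.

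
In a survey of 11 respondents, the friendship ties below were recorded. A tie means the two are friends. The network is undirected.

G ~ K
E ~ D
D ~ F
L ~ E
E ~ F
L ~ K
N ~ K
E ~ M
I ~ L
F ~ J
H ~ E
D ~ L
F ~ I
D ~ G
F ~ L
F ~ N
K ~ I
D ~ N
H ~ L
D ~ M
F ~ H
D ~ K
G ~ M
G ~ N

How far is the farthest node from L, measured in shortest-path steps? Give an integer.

Distances from L: D:1, E:1, F:1, G:2, H:1, I:1, J:2, K:1, M:2, N:2.
The largest is 2 (to M, G, N, and J), so the eccentricity of L is 2.

2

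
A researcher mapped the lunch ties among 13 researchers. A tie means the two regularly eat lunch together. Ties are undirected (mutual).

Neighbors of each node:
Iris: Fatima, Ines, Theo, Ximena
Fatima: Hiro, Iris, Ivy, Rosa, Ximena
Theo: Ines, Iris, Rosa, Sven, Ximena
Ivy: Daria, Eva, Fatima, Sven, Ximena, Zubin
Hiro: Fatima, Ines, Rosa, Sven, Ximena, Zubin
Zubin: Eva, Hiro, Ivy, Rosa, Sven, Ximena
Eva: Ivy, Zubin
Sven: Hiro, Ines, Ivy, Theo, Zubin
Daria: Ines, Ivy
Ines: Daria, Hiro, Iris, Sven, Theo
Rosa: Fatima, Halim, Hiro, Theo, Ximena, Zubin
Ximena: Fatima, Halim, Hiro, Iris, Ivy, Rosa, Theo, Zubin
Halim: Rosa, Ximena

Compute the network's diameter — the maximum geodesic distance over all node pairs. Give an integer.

3

Eccentricity of each node (its greatest distance to any other): Daria:3, Eva:3, Fatima:2, Halim:3, Hiro:2, Ines:3, Iris:3, Ivy:2, Rosa:3, Sven:3, Theo:3, Ximena:2, Zubin:2.
The maximum eccentricity is 3, realized for instance by the pair Sven–Halim via Sven – Ivy – Ximena – Halim. So the diameter is 3.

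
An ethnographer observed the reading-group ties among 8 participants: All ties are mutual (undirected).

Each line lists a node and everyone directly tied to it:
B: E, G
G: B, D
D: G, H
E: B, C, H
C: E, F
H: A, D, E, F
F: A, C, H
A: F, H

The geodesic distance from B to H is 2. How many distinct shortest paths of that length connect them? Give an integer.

The shortest distance is 2, and the only length-2 path is B–E–H. So there is exactly 1 shortest path.

1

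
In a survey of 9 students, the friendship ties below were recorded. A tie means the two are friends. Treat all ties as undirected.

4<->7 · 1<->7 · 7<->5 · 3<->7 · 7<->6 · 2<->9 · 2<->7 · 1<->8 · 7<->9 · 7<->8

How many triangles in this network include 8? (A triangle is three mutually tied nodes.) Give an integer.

8's neighbors: 1 and 7.
Neighbor pairs that are themselves tied: 8–1–7. Each forms one triangle with 8, for 1 in total.

1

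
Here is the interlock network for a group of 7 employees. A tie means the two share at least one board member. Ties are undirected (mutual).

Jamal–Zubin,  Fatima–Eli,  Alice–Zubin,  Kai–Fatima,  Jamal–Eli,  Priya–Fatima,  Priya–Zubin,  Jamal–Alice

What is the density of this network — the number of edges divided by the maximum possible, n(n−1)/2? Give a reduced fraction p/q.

There are 8 edges and 7 nodes, so the maximum possible is C(7,2) = 21.
Density = 8/21.

8/21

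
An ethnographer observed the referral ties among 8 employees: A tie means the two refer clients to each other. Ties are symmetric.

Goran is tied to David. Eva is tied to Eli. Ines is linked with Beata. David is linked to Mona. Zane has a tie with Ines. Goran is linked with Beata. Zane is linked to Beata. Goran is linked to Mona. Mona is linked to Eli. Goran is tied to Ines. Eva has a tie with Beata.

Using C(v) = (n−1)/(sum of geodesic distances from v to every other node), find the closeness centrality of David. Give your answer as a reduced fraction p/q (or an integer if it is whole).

Distances from David: Beata:2, Eli:2, Eva:3, Goran:1, Ines:2, Mona:1, Zane:3. Sum = 14.
n = 8, so closeness = 7/14 = 1/2.

1/2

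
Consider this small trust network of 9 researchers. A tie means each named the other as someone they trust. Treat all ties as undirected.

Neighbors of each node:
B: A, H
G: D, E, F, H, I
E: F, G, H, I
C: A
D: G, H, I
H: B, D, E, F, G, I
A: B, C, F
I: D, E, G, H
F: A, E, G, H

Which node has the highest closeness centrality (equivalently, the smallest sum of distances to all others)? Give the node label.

H

Farness (sum of distances to all others) for each node — A:15, B:14, C:22, D:16, E:13, F:12, G:12, H:11, I:15.
The smallest farness is 11, for H, so H has the highest closeness.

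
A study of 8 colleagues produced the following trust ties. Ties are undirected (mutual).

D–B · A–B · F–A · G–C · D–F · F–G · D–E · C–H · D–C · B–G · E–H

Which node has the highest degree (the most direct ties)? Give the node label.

D

Degrees — A:2, B:3, C:3, D:4, E:2, F:3, G:3, H:2.
The maximum is 4, attained only by D.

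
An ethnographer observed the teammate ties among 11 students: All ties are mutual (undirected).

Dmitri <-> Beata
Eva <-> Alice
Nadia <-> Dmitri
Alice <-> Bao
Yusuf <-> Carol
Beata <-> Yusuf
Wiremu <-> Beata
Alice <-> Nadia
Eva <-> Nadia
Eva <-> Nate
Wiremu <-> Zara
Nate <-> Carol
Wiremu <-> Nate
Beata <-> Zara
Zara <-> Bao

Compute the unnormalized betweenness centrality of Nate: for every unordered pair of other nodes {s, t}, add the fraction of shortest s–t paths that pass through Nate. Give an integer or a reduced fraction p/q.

19/2

Pairs whose geodesics pass through Nate — Carol–Wiremu: 1; Carol–Zara: 1/2; Carol–Bao: 2/3; Carol–Alice: 1; Carol–Eva: 1; Carol–Nadia: 1; Wiremu–Alice: 1/2; Wiremu–Eva: 1; Wiremu–Nadia: 1/2; Zara–Eva: 1/2; Alice–Yusuf: 1/3; Eva–Beata: 1/2; Eva–Yusuf: 1.
All other pairs contribute 0.
Summing the contributions gives betweenness(Nate) = 19/2.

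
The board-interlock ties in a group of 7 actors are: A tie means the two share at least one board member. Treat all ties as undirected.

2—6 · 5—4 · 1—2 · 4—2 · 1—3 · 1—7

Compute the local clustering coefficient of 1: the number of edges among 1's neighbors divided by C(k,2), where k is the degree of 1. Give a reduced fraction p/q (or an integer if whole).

0

1's neighbors: 2, 3, and 7 (k = 3).
Possible neighbor pairs: C(3,2) = 3. Edges among them: none → e = 0.
Clustering(1) = 0/3 = 0.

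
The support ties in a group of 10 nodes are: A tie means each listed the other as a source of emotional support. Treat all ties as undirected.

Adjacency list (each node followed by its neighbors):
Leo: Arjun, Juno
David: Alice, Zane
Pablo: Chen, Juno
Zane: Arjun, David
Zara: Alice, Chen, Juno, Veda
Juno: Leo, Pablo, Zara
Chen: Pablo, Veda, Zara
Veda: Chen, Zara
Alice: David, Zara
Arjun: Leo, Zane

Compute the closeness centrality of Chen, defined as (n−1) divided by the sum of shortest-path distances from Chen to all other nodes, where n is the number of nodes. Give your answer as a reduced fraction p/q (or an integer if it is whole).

Distances from Chen: Alice:2, Arjun:4, David:3, Juno:2, Leo:3, Pablo:1, Veda:1, Zane:4, Zara:1. Sum = 21.
n = 10, so closeness = 9/21 = 3/7.

3/7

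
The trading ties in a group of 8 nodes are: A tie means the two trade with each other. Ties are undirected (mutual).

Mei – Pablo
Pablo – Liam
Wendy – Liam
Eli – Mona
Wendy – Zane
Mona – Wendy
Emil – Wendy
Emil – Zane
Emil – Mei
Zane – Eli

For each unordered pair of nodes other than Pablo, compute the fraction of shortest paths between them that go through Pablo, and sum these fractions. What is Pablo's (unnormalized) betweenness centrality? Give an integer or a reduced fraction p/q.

1

Pairs whose geodesics pass through Pablo — Liam–Mei: 1.
All other pairs contribute 0.
Summing the contributions gives betweenness(Pablo) = 1.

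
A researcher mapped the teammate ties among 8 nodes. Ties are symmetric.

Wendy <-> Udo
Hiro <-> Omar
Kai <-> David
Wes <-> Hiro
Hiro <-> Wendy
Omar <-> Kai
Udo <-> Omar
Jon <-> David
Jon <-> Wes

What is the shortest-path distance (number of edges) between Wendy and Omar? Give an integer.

One shortest route is Wendy – Hiro – Omar, which uses 2 edges, and Wendy and Omar are not directly tied, so nothing shorter exists. So d(Wendy,Omar) = 2.

2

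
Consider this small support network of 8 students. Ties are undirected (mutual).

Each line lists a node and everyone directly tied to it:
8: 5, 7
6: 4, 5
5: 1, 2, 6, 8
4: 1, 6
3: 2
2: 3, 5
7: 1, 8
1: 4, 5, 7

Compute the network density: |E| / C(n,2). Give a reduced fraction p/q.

9/28

There are 9 edges and 8 nodes, so the maximum possible is C(8,2) = 28.
Density = 9/28.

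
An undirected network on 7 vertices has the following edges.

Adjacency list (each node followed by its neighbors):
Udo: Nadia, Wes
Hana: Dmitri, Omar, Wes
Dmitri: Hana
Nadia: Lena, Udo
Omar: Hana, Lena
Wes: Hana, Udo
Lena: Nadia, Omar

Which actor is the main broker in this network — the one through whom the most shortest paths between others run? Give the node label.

Hana

Unnormalized betweenness of each node: Dmitri:0, Hana:7, Lena:5/2, Nadia:2, Omar:7/2, Udo:5/2, Wes:7/2.
Hana has the largest value, 7, making it the main broker — the node through which the most shortest paths run.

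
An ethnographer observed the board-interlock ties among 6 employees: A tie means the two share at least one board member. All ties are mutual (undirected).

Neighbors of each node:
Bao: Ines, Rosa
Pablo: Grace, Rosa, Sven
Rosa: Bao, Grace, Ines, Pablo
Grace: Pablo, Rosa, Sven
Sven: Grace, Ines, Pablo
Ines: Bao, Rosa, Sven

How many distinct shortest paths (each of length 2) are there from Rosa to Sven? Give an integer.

3

The shortest distance is 2. The length-2 paths are: Rosa–Pablo–Sven; Rosa–Ines–Sven; Rosa–Grace–Sven.
That gives 3 distinct shortest paths.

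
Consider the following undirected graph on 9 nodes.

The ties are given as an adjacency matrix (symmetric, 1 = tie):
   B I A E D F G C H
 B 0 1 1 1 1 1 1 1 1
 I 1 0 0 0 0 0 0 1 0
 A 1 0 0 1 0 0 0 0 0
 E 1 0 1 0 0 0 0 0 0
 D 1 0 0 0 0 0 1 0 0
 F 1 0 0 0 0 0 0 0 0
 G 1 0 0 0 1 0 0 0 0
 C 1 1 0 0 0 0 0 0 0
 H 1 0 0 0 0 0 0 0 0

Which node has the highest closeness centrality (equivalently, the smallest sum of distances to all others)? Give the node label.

B

Farness (sum of distances to all others) for each node — A:14, B:8, C:14, D:14, E:14, F:15, G:14, H:15, I:14.
The smallest farness is 8, for B, so B has the highest closeness.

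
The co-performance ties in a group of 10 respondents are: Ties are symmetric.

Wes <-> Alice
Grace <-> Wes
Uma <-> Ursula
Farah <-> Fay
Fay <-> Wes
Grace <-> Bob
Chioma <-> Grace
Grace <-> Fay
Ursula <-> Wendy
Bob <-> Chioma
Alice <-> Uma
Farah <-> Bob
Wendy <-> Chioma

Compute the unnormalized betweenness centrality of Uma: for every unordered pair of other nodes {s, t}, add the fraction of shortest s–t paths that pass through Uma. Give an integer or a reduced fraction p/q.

Pairs whose geodesics pass through Uma — Alice–Wendy: 1; Alice–Ursula: 1; Wes–Ursula: 1; Fay–Ursula: 1/2.
All other pairs contribute 0.
Summing the contributions gives betweenness(Uma) = 7/2.

7/2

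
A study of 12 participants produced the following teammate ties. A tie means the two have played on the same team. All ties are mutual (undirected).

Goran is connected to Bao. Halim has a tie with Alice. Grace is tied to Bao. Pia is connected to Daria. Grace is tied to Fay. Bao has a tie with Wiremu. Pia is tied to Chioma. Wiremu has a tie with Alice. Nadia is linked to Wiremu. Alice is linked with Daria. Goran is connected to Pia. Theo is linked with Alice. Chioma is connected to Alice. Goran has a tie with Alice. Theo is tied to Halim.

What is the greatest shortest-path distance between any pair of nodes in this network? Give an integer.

Eccentricity of each node (its greatest distance to any other): Alice:4, Bao:3, Chioma:5, Daria:5, Fay:5, Goran:3, Grace:4, Halim:5, Nadia:4, Pia:4, Theo:5, Wiremu:3.
The maximum eccentricity is 5, realized for instance by the pair Theo–Fay via Theo – Alice – Goran – Bao – Grace – Fay. So the diameter is 5.

5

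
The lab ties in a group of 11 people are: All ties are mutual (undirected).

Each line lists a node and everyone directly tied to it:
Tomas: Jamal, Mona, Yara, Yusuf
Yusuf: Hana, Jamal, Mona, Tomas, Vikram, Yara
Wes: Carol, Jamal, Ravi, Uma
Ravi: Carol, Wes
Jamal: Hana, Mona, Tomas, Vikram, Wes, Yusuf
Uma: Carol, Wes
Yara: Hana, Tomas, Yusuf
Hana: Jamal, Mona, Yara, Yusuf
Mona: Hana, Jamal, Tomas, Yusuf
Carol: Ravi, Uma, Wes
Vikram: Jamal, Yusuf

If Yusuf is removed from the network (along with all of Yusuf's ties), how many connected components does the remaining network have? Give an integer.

Yusuf's neighbors (Hana, Jamal, Mona, Tomas, Vikram, and Yara) remain reachable from one another through other ties, so the rest of the network stays in one piece.

1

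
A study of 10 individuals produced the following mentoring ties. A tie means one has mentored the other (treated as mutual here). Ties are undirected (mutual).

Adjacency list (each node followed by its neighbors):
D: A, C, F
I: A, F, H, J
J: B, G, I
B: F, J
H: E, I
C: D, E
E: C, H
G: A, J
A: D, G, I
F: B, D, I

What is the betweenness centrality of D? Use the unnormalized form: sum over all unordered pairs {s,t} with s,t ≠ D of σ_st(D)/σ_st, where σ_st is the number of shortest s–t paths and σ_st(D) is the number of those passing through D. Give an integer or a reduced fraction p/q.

Pairs whose geodesics pass through D — I–C: 2/3; A–B: 1/4; A–F: 1/2; A–C: 1; A–E: 1/2; G–F: 1/4; G–C: 1; G–E: 1/3; J–C: 4/5; B–C: 1; B–E: 1/3; F–C: 1; F–E: 1/2.
All other pairs contribute 0.
Summing the contributions gives betweenness(D) = 122/15.

122/15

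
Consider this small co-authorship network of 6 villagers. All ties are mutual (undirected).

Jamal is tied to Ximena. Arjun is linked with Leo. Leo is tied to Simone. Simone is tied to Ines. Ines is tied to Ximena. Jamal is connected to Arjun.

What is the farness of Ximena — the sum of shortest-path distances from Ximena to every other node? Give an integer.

Distances from Ximena: Arjun:2, Ines:1, Jamal:1, Leo:3, Simone:2.
Sum = 2 + 1 + 1 + 3 + 2 = 9.

9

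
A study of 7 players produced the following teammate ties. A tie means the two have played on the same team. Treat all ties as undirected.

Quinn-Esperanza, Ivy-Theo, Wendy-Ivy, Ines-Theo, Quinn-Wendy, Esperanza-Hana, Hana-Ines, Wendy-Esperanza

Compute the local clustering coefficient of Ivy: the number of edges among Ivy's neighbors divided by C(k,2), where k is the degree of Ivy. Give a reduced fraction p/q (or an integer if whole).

0

Ivy's neighbors: Theo and Wendy (k = 2).
Possible neighbor pairs: C(2,2) = 1. Edges among them: none → e = 0.
Clustering(Ivy) = 0/1.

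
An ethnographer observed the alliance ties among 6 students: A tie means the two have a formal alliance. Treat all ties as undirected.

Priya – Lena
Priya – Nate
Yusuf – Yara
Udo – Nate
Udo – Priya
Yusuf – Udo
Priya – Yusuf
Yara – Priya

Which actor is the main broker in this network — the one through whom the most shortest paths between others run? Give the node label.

Unnormalized betweenness of each node: Lena:0, Nate:0, Priya:6, Udo:1/2, Yara:0, Yusuf:1/2.
Priya has the largest value, 6, making it the main broker — the node through which the most shortest paths run.

Priya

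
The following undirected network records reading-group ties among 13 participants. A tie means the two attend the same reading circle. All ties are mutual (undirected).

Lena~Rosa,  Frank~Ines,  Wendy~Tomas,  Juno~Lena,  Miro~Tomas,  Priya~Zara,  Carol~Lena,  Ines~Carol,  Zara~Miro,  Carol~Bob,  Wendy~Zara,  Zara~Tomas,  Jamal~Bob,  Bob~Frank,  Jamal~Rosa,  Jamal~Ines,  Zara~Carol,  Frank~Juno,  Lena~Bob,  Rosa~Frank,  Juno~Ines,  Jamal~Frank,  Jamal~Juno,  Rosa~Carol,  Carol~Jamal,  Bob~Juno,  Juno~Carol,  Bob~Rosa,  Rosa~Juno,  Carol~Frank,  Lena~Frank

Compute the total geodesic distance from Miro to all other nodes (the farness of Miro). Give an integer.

29

Distances from Miro: Bob:3, Carol:2, Frank:3, Ines:3, Jamal:3, Juno:3, Lena:3, Priya:2, Rosa:3, Tomas:1, Wendy:2, Zara:1.
Sum = 3 + 2 + 3 + 3 + 3 + 3 + 3 + 2 + 3 + 1 + 2 + 1 = 29.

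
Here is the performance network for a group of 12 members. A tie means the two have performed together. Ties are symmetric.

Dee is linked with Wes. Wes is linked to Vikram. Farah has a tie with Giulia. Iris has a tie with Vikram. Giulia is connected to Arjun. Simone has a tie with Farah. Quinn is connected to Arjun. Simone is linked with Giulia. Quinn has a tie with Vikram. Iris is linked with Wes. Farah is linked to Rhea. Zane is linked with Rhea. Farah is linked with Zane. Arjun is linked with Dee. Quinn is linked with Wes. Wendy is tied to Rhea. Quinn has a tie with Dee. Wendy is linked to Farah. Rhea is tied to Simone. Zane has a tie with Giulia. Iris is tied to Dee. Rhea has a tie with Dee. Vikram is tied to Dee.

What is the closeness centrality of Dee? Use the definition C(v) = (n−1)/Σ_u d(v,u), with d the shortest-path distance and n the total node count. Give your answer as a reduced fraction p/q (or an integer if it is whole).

Distances from Dee: Arjun:1, Farah:2, Giulia:2, Iris:1, Quinn:1, Rhea:1, Simone:2, Vikram:1, Wendy:2, Wes:1, Zane:2. Sum = 16.
n = 12, so closeness = 11/16.

11/16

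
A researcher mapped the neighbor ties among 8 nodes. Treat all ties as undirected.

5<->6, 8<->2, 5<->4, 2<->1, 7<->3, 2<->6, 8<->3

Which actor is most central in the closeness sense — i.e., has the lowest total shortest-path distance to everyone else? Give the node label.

2

Farness (sum of distances to all others) for each node — 1:19, 2:13, 3:19, 4:25, 5:19, 6:15, 7:25, 8:15.
The smallest farness is 13, for 2, so 2 has the highest closeness.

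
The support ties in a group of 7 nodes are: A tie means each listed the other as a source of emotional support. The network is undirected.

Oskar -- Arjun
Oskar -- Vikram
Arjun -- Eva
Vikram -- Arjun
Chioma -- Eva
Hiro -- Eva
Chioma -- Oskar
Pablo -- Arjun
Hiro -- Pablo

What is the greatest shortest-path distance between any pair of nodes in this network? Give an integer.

3

Eccentricity of each node (its greatest distance to any other): Arjun:2, Chioma:3, Eva:2, Hiro:3, Oskar:3, Pablo:3, Vikram:3.
The maximum eccentricity is 3, realized for instance by the pair Chioma–Pablo via Chioma – Eva – Hiro – Pablo. So the diameter is 3.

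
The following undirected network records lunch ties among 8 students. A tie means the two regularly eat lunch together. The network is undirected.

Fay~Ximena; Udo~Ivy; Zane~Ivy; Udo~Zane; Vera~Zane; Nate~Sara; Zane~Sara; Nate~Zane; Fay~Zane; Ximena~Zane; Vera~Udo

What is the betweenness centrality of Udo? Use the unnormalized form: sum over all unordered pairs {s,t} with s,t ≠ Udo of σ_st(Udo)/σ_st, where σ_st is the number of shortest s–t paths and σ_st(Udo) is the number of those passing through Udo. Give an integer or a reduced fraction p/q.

Pairs whose geodesics pass through Udo — Ivy–Vera: 1/2.
All other pairs contribute 0.
Summing the contributions gives betweenness(Udo) = 1/2.

1/2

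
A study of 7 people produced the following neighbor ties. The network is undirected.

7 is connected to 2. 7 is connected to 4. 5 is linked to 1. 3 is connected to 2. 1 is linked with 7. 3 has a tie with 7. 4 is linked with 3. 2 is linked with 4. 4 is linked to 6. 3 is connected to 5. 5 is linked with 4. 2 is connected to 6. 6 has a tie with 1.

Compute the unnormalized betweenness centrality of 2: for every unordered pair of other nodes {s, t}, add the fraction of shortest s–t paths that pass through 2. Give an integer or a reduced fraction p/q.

5/6

Pairs whose geodesics pass through 2 — 3–6: 1/2; 6–7: 1/3.
All other pairs contribute 0.
Summing the contributions gives betweenness(2) = 5/6.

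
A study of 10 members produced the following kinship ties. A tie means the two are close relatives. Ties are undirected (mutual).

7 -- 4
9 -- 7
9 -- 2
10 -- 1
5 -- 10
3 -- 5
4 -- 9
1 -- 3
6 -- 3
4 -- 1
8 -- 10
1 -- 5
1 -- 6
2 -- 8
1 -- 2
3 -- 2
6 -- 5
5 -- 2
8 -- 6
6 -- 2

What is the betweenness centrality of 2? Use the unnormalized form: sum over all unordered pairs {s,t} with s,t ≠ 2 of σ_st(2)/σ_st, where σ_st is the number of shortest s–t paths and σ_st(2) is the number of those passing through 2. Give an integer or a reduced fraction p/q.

113/12

Pairs whose geodesics pass through 2 — 8–5: 1/3; 8–3: 1/2; 8–1: 1/3; 8–9: 1; 8–7: 1; 8–4: 2/4; 5–9: 1; 5–7: 1/2; 3–9: 1; 3–7: 1/2; 6–9: 1; 6–7: 1/2; 1–9: 1/2; 10–9: 3/4.
All other pairs contribute 0.
Summing the contributions gives betweenness(2) = 113/12.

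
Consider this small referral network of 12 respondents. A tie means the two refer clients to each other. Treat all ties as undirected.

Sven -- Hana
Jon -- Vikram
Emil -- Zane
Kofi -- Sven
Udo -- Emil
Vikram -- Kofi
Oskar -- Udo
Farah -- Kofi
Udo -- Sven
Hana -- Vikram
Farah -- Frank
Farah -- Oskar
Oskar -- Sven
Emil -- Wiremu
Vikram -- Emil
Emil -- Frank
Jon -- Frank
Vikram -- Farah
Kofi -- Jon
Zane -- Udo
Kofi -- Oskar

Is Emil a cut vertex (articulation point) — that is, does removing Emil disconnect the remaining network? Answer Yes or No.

Removing Emil leaves {Farah, Frank, Hana, Jon, Kofi, Oskar, Sven, Udo, Vikram, and Zane} with no path to {Wiremu}, so the network splits into 2 components. Emil is a cut vertex.

Yes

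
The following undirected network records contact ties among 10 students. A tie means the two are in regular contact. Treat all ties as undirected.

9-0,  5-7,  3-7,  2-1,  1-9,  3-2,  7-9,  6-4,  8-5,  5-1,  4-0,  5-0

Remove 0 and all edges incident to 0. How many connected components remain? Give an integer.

Without 0, the remaining ties split the others into: {1, 2, 3, 5, 7, 8, 9}; {4, 6}.
That's 2 separate components.

2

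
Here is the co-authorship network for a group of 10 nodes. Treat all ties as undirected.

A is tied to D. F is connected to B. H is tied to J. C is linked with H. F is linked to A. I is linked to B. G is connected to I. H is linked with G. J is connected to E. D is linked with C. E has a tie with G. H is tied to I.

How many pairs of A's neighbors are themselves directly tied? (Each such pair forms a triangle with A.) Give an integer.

0

A's neighbors are D and F, but none of them are tied to each other, so no triangle contains A.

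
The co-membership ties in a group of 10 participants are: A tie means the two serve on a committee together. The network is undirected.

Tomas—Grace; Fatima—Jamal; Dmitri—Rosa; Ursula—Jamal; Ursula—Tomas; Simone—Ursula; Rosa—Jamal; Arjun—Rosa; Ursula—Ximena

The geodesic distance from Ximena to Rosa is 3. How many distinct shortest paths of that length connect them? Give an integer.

The shortest distance is 3, and the only length-3 path is Ximena–Ursula–Jamal–Rosa. So there is exactly 1 shortest path.

1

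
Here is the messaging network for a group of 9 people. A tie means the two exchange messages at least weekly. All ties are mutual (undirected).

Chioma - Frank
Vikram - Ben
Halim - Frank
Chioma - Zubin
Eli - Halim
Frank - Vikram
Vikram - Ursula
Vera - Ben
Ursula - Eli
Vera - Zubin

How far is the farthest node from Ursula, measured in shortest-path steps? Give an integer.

Distances from Ursula: Ben:2, Chioma:3, Eli:1, Frank:2, Halim:2, Vera:3, Vikram:1, Zubin:4.
The largest is 4 (to Zubin), so the eccentricity of Ursula is 4.

4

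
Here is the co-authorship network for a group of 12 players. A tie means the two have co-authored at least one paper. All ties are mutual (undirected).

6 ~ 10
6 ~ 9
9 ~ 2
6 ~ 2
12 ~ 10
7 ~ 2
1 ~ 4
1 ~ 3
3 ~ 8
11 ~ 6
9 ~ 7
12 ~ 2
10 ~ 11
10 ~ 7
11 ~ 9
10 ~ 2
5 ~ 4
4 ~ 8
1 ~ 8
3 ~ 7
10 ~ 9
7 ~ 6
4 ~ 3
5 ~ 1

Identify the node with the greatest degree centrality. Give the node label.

10

Degrees — 1:4, 2:5, 3:4, 4:4, 5:2, 6:5, 7:5, 8:3, 9:5, 10:6, 11:3, 12:2.
The maximum is 6, attained only by 10.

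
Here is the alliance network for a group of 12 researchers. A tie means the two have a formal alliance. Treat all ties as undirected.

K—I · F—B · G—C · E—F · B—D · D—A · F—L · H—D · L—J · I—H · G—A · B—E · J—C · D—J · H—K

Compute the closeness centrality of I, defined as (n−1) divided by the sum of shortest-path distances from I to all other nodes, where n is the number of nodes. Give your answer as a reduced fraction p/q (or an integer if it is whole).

1/3

Distances from I: A:3, B:3, C:4, D:2, E:4, F:4, G:4, H:1, J:3, K:1, L:4. Sum = 33.
n = 12, so closeness = 11/33 = 1/3.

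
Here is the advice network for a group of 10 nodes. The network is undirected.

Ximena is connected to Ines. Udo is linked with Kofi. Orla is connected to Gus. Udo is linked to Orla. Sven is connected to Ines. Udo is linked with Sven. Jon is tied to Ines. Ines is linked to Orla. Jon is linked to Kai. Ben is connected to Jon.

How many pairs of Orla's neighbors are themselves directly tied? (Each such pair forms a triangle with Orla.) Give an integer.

0

Orla's neighbors are Gus, Ines, and Udo, but none of them are tied to each other, so no triangle contains Orla.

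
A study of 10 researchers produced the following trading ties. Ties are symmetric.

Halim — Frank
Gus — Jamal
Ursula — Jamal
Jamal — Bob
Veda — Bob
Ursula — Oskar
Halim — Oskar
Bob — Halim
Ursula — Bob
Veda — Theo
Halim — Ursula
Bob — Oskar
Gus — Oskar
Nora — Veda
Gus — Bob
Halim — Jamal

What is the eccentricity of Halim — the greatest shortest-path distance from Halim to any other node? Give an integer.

Distances from Halim: Bob:1, Frank:1, Gus:2, Jamal:1, Nora:3, Oskar:1, Theo:3, Ursula:1, Veda:2.
The largest is 3 (to Theo and Nora), so the eccentricity of Halim is 3.

3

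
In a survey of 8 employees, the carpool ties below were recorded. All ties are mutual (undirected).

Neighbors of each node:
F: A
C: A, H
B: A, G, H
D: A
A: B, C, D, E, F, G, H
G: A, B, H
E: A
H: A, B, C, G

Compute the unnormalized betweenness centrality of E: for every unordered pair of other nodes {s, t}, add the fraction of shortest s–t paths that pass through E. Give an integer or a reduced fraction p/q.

0

No shortest path between any pair of other nodes passes through E.
Summing the contributions gives betweenness(E) = 0.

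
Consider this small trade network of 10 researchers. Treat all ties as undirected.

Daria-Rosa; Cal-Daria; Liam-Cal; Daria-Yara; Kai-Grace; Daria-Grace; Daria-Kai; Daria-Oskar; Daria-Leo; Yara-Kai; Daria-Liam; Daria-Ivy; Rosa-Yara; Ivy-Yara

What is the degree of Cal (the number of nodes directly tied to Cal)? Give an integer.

Cal is directly tied to Daria and Liam. That is 2 neighbors, so the degree of Cal is 2.

2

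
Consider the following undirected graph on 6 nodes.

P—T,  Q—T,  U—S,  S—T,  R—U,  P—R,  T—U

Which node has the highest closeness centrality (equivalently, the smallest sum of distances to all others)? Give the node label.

Farness (sum of distances to all others) for each node — P:8, Q:10, R:9, S:8, T:6, U:7.
The smallest farness is 6, for T, so T has the highest closeness.

T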